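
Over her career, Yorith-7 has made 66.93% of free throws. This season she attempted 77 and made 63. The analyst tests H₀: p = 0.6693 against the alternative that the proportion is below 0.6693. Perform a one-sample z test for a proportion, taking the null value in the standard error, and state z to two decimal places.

z = 2.78

p̂ = 63/77 = 0.8182.
SE = √(p₀(1−p₀)/n) = √(0.22134/77) = 0.0536.
z = (0.8182 − 0.6693)/0.0536 = 0.1489/0.0536 = 2.78.
p-value = P(Z < 2.777) ≈ 0.9973.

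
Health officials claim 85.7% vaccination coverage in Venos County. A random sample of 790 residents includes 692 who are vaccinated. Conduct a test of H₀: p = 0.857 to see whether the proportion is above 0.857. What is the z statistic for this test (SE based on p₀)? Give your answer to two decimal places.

z = 1.52

p̂ = 692/790 ≈ 0.87595.
Standard error under H₀: √(0.857×0.143/790) = 0.01246.
z = (0.87595 − 0.857)/0.01246 = 0.01895/0.01246 = 1.52.
p-value = P(Z > 1.521) ≈ 0.0641.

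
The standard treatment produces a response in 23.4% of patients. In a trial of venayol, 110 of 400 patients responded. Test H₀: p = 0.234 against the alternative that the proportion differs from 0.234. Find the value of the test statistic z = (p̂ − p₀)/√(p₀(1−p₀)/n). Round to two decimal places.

p̂ = 110/400 ≈ 0.27500.
Under H₀, SE = √(0.234·0.766/400) = √(0.00044811) = 0.02117.
z = (0.27500 − 0.234)/0.02117 = 0.04100/0.02117 = 1.94.
p-value = 2·P(Z > 1.937) ≈ 0.0528.

z = 1.94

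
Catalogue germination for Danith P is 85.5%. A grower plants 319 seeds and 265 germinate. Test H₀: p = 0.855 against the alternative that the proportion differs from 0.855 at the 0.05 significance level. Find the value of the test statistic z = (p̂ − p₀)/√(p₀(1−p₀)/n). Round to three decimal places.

p̂ = 265/319 ≈ 0.83072.
SE = √(p₀(1−p₀)/n) = √(0.12398/319) = 0.01971.
z = (0.83072 − 0.855)/0.01971 = -0.02428/0.01971 = -1.232.
p-value = 2·P(Z > 1.232) ≈ 0.2181; since p > α = 0.05, fail to reject H₀.

z = -1.232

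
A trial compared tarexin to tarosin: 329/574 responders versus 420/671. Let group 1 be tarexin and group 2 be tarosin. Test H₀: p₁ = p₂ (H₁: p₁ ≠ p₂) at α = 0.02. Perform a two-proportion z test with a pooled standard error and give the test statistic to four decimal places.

z = -1.8955

p̂₁ = 329/574 = 0.573171, p̂₂ = 420/671 = 0.625931.
Pooled p̂ = (329+420)/(574+671) = 749/1245 = 0.601606.
SE = √(p̂(1−p̂)(1/n₁+1/n₂)) = √(0.601606·0.398394·0.00323247) = √(0.000774747) = 0.027834.
z = (0.573171 − 0.625931)/0.027834 = -0.052760/0.027834 = -1.8955.
Two-sided p-value ≈ 2·Φ(−1.896) = 0.0580, so at α = 0.02 we fail to reject H₀.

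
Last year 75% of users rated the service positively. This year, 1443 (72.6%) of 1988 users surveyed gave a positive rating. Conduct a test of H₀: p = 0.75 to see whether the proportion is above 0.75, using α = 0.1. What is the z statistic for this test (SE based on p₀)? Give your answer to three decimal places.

z = -2.486

p̂ = 1443/1988 ≈ 0.72586.
SE = √(p₀(1−p₀)/n) = √(0.1875/1988) = 0.00971.
z = (0.72586 − 0.75)/0.00971 = -0.02414/0.00971 = -2.486.
p-value = P(Z > -2.486) ≈ 0.9935; since p > α = 0.1, fail to reject H₀.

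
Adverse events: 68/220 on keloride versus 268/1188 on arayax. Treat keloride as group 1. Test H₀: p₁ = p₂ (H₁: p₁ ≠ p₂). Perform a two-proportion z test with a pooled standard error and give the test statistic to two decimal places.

p̂₁ = 68/220 ≈ 0.3091, p̂₂ = 268/1188 ≈ 0.2256.
Pooled p̂ = (68+268)/(220+1188) = 336/1408 = 0.2386.
SE = √(p̂(1−p̂)(1/n₁+1/n₂)) = √(0.2386·0.7614·0.00538721) = √(0.000978796) = 0.0313.
z = (0.3091 − 0.2256)/0.0313 = 0.0835/0.0313 = 2.67.
Two-sided p-value ≈ 2·Φ(−2.669) = 0.0076.

z = 2.67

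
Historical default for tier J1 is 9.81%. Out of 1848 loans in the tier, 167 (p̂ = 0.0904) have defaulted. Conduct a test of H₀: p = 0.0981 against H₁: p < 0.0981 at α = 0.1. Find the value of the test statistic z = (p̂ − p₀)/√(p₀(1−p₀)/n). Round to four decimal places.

z = -1.1175

p̂ = 167/1848 ≈ 0.090368.
Standard error under H₀: √(0.0981×0.9019/1848) = 0.006919.
z = (0.090368 − 0.0981)/0.006919 = -0.007732/0.006919 = -1.1175.
p-value = P(Z < -1.117) ≈ 0.1319. With α = 0.1, fail to reject H₀.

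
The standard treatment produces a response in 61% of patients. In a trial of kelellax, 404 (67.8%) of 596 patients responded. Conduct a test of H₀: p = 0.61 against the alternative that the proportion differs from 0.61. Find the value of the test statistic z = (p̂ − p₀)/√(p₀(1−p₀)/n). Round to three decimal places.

p̂ = 404/596 ≈ 0.67785.
Standard error under H₀: √(0.61×0.39/596) = 0.01998.
z = (0.67785 − 0.61)/0.01998 = 0.06785/0.01998 = 3.396.

z = 3.396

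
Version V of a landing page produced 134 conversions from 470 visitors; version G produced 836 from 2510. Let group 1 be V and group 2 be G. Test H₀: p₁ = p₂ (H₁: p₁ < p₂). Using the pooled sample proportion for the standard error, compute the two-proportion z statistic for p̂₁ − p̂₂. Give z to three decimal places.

z = -2.037

p̂₁ = 134/470 = 0.28511, p̂₂ = 836/2510 = 0.33307.
Pooled p̂ = (134+836)/(470+2510) = 970/2980 = 0.32550.
SE = √(p̂(1−p̂)(1/n₁+1/n₂)) = √(0.32550·0.67450·0.00252607) = √(0.0005546) = 0.02355.
z = (0.28511 − 0.33307)/0.02355 = -0.04796/0.02355 = -2.037.
p-value = P(Z < -2.037) ≈ 0.0208.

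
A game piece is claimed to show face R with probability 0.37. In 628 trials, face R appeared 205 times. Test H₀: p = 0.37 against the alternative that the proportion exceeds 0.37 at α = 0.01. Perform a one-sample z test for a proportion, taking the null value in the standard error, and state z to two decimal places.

p̂ = 205/628 = 0.3264.
Standard error under H₀: √(0.37×0.63/628) = 0.0193.
z = (0.3264 − 0.37)/0.0193 = -0.0436/0.0193 = -2.26.
p-value = P(Z > -2.261) ≈ 0.9881, so at α = 0.01 we fail to reject H₀.

z = -2.26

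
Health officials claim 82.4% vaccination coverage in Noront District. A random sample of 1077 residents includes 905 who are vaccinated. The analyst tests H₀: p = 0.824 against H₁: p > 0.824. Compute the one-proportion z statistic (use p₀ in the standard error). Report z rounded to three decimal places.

z = 1.404

p̂ = 905/1077 ≈ 0.840297.
Under H₀, SE = √(0.824·0.176/1077) = √(0.000134656) = 0.011604.
z = (0.840297 − 0.824)/0.011604 = 0.016297/0.011604 = 1.404.
p-value = P(Z > 1.404) ≈ 0.0801.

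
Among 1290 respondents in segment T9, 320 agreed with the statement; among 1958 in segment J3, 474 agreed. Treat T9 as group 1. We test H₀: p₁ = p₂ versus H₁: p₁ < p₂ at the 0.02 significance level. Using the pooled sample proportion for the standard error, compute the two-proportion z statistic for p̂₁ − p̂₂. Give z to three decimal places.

z = 0.388

p̂₁ = 320/1290 ≈ 0.24806, p̂₂ = 474/1958 ≈ 0.24208.
Pooled p̂ = (320+474)/(1290+1958) = 794/3248 = 0.24446.
SE = √(0.184698 × 0.00128592) = 0.01541.
z = (0.24806 − 0.24208)/0.01541 = 0.00598/0.01541 = 0.388.
p-value = P(Z < 0.388) ≈ 0.6510, so at α = 0.02 we fail to reject H₀.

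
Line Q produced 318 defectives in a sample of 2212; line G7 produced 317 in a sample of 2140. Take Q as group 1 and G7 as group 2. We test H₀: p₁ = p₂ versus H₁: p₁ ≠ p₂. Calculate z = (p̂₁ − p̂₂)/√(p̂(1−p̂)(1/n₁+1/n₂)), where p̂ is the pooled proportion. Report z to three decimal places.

p̂₁ = 318/2212 = 0.14376, p̂₂ = 317/2140 = 0.14813.
Pooled p̂ = (318+317)/(2212+2140) = 635/4352 = 0.14591.
SE = √(p̂(1−p̂)(1/n₁+1/n₂)) = √(0.14591·0.85409·0.000919369) = √(0.000114572) = 0.01070.
z = (0.14376 − 0.14813)/0.01070 = -0.00437/0.01070 = -0.408.
p-value = 2·P(Z > 0.408) ≈ 0.6831.

z = -0.408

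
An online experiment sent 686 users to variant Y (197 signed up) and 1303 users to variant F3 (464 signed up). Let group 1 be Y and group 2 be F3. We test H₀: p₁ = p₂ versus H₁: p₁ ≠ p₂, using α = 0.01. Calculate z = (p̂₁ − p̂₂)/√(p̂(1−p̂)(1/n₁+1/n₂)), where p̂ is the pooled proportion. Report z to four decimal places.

p̂₁ = 197/686 = 0.287172, p̂₂ = 464/1303 = 0.356101.
Pooled p̂ = (197+464)/(686+1303) = 661/1989 = 0.332328.
SE = √(0.221886 × 0.00222519) = 0.022220.
z = (0.287172 − 0.356101)/0.022220 = -0.068929/0.022220 = -3.1021.
Two-sided p-value ≈ 2·Φ(−3.102) = 0.0019. With α = 0.01, reject H₀.

z = -3.1021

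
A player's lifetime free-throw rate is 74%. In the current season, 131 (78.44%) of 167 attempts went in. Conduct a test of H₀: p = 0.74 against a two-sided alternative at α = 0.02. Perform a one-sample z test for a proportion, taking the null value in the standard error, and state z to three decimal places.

z = 1.309

p̂ = 131/167 = 0.78443.
SE = √(p₀(1−p₀)/n) = √(0.1924/167) = 0.03394.
z = (0.78443 − 0.74)/0.03394 = 0.04443/0.03394 = 1.309.
p-value = 2·P(Z > 1.309) ≈ 0.1905; since p > α = 0.02, fail to reject H₀.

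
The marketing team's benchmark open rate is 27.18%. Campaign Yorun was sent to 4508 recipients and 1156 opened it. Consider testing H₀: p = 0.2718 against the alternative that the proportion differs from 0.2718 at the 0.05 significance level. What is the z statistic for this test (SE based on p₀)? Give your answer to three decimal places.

z = -2.319

p̂ = 1156/4508 = 0.256433.
SE = √(p₀(1−p₀)/n) = √(0.19792/4508) = 0.006626.
z = (0.256433 − 0.2718)/0.006626 = -0.015367/0.006626 = -2.319.
p-value = 2·P(Z > 2.319) ≈ 0.0204, so at α = 0.05 we reject H₀.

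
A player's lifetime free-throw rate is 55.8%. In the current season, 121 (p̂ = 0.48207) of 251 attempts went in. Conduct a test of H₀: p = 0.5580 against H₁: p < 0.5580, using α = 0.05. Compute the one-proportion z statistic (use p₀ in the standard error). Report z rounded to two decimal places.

z = -2.42

p̂ = 121/251 = 0.4821.
SE = √(p₀(1−p₀)/n) = √(0.24664/251) = 0.0313.
z = (0.4821 − 0.558)/0.0313 = -0.0759/0.0313 = -2.42.
p-value = P(Z < -2.422) ≈ 0.0077; since p < α = 0.05, reject H₀.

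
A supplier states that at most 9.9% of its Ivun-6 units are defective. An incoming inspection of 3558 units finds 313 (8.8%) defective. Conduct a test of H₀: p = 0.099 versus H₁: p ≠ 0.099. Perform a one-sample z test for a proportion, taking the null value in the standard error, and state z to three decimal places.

p̂ = 313/3558 ≈ 0.087971.
SE = √(p₀(1−p₀)/n) = √(0.089199/3558) = 0.005007.
z = (0.087971 − 0.099)/0.005007 = -0.011029/0.005007 = -2.203.

z = -2.203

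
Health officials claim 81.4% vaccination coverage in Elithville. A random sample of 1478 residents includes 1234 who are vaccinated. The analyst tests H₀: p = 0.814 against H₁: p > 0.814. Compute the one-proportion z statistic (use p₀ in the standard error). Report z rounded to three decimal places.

z = 2.066

p̂ = 1234/1478 ≈ 0.83491.
SE = √(p₀(1−p₀)/n) = √(0.1514/1478) = 0.01012.
z = (0.83491 − 0.814)/0.01012 = 0.02091/0.01012 = 2.066.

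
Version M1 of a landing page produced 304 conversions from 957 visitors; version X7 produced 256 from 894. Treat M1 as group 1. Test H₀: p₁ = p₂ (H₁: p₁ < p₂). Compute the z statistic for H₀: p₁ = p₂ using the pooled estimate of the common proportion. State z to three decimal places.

p̂₁ = 304/957 = 0.31766, p̂₂ = 256/894 = 0.28635.
Pooled p̂ = (304+256)/(957+894) = 560/1851 = 0.30254.
SE = √(p̂(1−p̂)(1/n₁+1/n₂)) = √(0.30254·0.69746·0.0021635) = √(0.000456519) = 0.02137.
z = (0.31766 − 0.28635)/0.02137 = 0.03131/0.02137 = 1.465.

z = 1.465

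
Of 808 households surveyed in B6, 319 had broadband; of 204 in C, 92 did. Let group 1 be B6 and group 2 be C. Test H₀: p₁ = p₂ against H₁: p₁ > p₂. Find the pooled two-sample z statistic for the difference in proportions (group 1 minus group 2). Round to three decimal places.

p̂₁ = 319/808 ≈ 0.39480, p̂₂ = 92/204 ≈ 0.45098.
Pooled p̂ = (319+92)/(808+204) = 411/1012 = 0.40613.
SE = √(p̂(1−p̂)(1/n₁+1/n₂)) = √(0.40613·0.59387·0.00613958) = √(0.00148079) = 0.03848.
z = (0.39480 − 0.45098)/0.03848 = -0.05618/0.03848 = -1.460.
p-value = P(Z > -1.460) ≈ 0.9278.

z = -1.460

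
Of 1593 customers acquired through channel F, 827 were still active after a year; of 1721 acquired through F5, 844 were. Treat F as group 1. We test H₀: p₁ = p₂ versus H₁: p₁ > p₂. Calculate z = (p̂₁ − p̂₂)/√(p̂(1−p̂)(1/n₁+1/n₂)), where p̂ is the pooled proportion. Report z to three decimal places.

p̂₁ = 827/1593 ≈ 0.519146, p̂₂ = 844/1721 ≈ 0.490413.
Pooled p̂ = (827+844)/(1593+1721) = 1671/3314 = 0.504225.
SE = √(p̂(1−p̂)(1/n₁+1/n₂)) = √(0.504225·0.495775·0.0012088) = √(0.000302179) = 0.017383.
z = (0.519146 − 0.490413)/0.017383 = 0.028733/0.017383 = 1.653.

z = 1.653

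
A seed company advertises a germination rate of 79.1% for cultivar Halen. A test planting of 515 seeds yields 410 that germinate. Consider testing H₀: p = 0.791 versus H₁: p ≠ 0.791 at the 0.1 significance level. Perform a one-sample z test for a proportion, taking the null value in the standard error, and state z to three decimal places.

z = 0.286

p̂ = 410/515 = 0.79612.
Standard error under H₀: √(0.791×0.209/515) = 0.01792.
z = (0.79612 − 0.791)/0.01792 = 0.00512/0.01792 = 0.286.
Two-sided p-value ≈ 2·Φ(−0.286) = 0.7752, so at α = 0.1 we fail to reject H₀.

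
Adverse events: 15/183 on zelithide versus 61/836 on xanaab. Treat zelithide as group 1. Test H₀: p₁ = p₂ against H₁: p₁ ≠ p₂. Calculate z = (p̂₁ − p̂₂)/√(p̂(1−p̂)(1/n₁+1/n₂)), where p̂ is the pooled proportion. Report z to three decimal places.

z = 0.420

p̂₁ = 15/183 = 0.08197, p̂₂ = 61/836 = 0.07297.
Pooled p̂ = (15+61)/(183+836) = 76/1019 = 0.07458.
SE = √(p̂(1−p̂)(1/n₁+1/n₂)) = √(0.07458·0.92542·0.00666065) = √(0.00045972) = 0.02144.
z = (0.08197 − 0.07297)/0.02144 = 0.00900/0.02144 = 0.420.
Two-sided p-value ≈ 2·Φ(−0.420) = 0.6746.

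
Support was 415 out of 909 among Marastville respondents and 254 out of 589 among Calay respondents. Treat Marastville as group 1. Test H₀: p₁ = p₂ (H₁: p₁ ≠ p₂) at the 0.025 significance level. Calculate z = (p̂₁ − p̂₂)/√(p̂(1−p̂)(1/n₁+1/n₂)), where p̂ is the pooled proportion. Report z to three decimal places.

z = 0.962

p̂₁ = 415/909 = 0.45655, p̂₂ = 254/589 = 0.43124.
Pooled p̂ = (415+254)/(909+589) = 669/1498 = 0.44660.
SE = √(0.247148 × 0.0027979) = 0.02630.
z = (0.45655 − 0.43124)/0.02630 = 0.02531/0.02630 = 0.962.
Two-sided p-value ≈ 2·Φ(−0.962) = 0.3359; since p > α = 0.025, fail to reject H₀.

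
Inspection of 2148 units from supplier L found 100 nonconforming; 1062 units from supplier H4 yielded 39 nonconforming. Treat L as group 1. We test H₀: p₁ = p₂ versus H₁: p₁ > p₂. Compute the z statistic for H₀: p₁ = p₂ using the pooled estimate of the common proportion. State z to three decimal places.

p̂₁ = 100/2148 ≈ 0.046555, p̂₂ = 39/1062 ≈ 0.036723.
Pooled p̂ = (100+39)/(2148+1062) = 139/3210 = 0.043302.
SE = √(p̂(1−p̂)(1/n₁+1/n₂)) = √(0.043302·0.956698·0.00140717) = √(5.82949e-05) = 0.007635.
z = (0.046555 − 0.036723)/0.007635 = 0.009832/0.007635 = 1.288.
p-value = P(Z > 1.288) ≈ 0.0989.

z = 1.288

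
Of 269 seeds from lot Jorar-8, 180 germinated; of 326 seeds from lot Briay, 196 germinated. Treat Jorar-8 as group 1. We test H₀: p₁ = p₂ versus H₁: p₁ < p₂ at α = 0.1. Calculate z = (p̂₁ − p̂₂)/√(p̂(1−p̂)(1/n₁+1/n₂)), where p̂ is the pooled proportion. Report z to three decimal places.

p̂₁ = 180/269 = 0.669145, p̂₂ = 196/326 = 0.601227.
Pooled p̂ = (180+196)/(269+326) = 376/595 = 0.631933.
SE = √(0.232594 × 0.00678496) = 0.039726.
z = (0.669145 − 0.601227)/0.039726 = 0.067918/0.039726 = 1.710.
p-value = P(Z < 1.710) ≈ 0.9563, so at α = 0.1 we fail to reject H₀.

z = 1.710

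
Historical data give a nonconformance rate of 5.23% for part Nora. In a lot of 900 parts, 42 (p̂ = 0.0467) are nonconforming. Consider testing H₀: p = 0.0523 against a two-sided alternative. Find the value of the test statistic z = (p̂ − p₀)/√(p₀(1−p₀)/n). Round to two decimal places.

z = -0.76

p̂ = 42/900 = 0.0467.
SE = √(p₀(1−p₀)/n) = √(0.049565/900) = 0.0074.
z = (0.0467 − 0.0523)/0.0074 = -0.0056/0.0074 = -0.76.
Two-sided p-value ≈ 2·Φ(−0.759) = 0.4478.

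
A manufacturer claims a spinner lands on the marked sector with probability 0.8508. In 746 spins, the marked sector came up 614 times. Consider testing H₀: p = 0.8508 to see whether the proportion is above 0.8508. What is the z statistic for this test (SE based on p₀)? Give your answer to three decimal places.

z = -2.127

p̂ = 614/746 = 0.82306.
Standard error under H₀: √(0.8508×0.1492/746) = 0.01304.
z = (0.82306 − 0.8508)/0.01304 = -0.02774/0.01304 = -2.127.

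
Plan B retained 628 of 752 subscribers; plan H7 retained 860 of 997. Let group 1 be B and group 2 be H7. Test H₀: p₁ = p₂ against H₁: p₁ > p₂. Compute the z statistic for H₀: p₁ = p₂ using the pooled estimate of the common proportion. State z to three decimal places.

z = -1.597

p̂₁ = 628/752 = 0.83511, p̂₂ = 860/997 = 0.86259.
Pooled p̂ = (628+860)/(752+997) = 1488/1749 = 0.85077.
SE = √(p̂(1−p̂)(1/n₁+1/n₂)) = √(0.85077·0.14923·0.0023328) = √(0.00029617) = 0.01721.
z = (0.83511 − 0.86259)/0.01721 = -0.02748/0.01721 = -1.597.
p-value = P(Z > -1.597) ≈ 0.9449.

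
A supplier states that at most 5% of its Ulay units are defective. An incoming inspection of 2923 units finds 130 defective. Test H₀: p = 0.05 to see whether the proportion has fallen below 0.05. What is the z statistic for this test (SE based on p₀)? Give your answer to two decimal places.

z = -1.37

p̂ = 130/2923 ≈ 0.04447.
Standard error under H₀: √(0.05×0.95/2923) = 0.00403.
z = (0.04447 − 0.05)/0.00403 = -0.00553/0.00403 = -1.37.
p-value = P(Z < -1.371) ≈ 0.0852.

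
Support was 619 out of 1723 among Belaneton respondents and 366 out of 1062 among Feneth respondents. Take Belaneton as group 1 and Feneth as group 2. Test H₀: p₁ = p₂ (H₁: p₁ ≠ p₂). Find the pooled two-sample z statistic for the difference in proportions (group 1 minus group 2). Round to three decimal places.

z = 0.784

p̂₁ = 619/1723 ≈ 0.35926, p̂₂ = 366/1062 ≈ 0.34463.
Pooled p̂ = (619+366)/(1723+1062) = 985/2785 = 0.35368.
SE = √(0.228591 × 0.001522) = 0.01865.
z = (0.35926 − 0.34463)/0.01865 = 0.01463/0.01865 = 0.784.
p-value = 2·P(Z > 0.784) ≈ 0.4330.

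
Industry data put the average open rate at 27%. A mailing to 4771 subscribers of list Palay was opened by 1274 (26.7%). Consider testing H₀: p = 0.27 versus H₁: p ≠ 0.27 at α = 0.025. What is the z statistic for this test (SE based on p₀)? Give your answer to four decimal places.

z = -0.4621

p̂ = 1274/4771 = 0.267030.
Under H₀, SE = √(0.27·0.73/4771) = √(4.13121e-05) = 0.006427.
z = (0.267030 − 0.27)/0.006427 = -0.002970/0.006427 = -0.4621.
p-value = 2·P(Z > 0.462) ≈ 0.6440. With α = 0.025, fail to reject H₀.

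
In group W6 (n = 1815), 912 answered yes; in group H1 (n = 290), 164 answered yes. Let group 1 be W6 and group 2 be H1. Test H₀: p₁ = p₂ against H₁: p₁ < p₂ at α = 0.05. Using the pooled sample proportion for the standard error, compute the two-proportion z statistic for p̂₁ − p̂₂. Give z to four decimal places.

z = -1.9941

p̂₁ = 912/1815 = 0.502479, p̂₂ = 164/290 = 0.565517.
Pooled p̂ = (912+164)/(1815+290) = 1076/2105 = 0.511164.
SE = √(0.249875 × 0.00399924) = 0.031612.
z = (0.502479 − 0.565517)/0.031612 = -0.063038/0.031612 = -1.9941.
p-value = P(Z < -1.994) ≈ 0.0231, so at α = 0.05 we reject H₀.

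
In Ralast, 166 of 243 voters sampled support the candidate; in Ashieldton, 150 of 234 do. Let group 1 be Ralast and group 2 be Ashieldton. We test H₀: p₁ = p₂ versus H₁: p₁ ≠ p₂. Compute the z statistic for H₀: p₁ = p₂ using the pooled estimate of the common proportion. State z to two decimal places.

p̂₁ = 166/243 ≈ 0.6831, p̂₂ = 150/234 ≈ 0.6410.
Pooled p̂ = (166+150)/(243+234) = 316/477 = 0.6625.
SE = √(0.223602 × 0.00838873) = 0.0433.
z = (0.6831 − 0.6410)/0.0433 = 0.0421/0.0433 = 0.97.

z = 0.97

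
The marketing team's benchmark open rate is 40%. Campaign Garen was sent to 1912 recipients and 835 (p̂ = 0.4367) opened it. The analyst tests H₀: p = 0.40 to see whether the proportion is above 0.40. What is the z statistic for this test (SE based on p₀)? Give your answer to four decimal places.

p̂ = 835/1912 ≈ 0.4367155.
SE = √(p₀(1−p₀)/n) = √(0.24/1912) = 0.0112037.
z = (0.4367155 − 0.4)/0.0112037 = 0.0367155/0.0112037 = 3.2771.
p-value = P(Z > 3.277) ≈ 0.0005.

z = 3.2771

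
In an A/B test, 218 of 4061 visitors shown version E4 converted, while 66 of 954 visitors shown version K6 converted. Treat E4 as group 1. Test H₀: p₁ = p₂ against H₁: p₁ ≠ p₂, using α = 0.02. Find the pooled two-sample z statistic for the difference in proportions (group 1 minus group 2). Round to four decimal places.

p̂₁ = 218/4061 = 0.053681, p̂₂ = 66/954 = 0.069182.
Pooled p̂ = (218+66)/(4061+954) = 284/5015 = 0.056630.
SE = √(0.0534231 × 0.00129446) = 0.008316.
z = (0.053681 − 0.069182)/0.008316 = -0.015501/0.008316 = -1.8640.
Two-sided p-value ≈ 2·Φ(−1.864) = 0.0623; since p > α = 0.02, fail to reject H₀.

z = -1.8640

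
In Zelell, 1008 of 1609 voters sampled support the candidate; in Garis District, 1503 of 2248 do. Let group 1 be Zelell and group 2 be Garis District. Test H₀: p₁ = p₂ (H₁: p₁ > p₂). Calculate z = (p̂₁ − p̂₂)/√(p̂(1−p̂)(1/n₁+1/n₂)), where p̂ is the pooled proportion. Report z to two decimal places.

p̂₁ = 1008/1609 ≈ 0.62648, p̂₂ = 1503/2248 ≈ 0.66859.
Pooled p̂ = (1008+1503)/(1609+2248) = 2511/3857 = 0.65102.
SE = √(p̂(1−p̂)(1/n₁+1/n₂)) = √(0.65102·0.34898·0.00106634) = √(0.000242265) = 0.01556.
z = (0.62648 − 0.66859)/0.01556 = -0.04211/0.01556 = -2.71.
p-value = P(Z > -2.706) ≈ 0.9966.

z = -2.71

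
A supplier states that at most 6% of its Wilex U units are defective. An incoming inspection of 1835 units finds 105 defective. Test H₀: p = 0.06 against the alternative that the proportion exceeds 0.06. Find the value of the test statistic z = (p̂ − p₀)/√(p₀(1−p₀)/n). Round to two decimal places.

z = -0.50

p̂ = 105/1835 ≈ 0.05722.
SE = √(p₀(1−p₀)/n) = √(0.0564/1835) = 0.00554.
z = (0.05722 − 0.06)/0.00554 = -0.00278/0.00554 = -0.50.
p-value = P(Z > -0.501) ≈ 0.6919.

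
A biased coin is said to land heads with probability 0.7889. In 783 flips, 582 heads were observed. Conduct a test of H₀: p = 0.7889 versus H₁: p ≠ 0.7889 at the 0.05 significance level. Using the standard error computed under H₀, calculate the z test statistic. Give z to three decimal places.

z = -3.127

p̂ = 582/783 ≈ 0.743295.
Standard error under H₀: √(0.7889×0.2111/783) = 0.014584.
z = (0.743295 − 0.7889)/0.014584 = -0.045605/0.014584 = -3.127.
Two-sided p-value ≈ 2·Φ(−3.127) = 0.0018; since p < α = 0.05, reject H₀.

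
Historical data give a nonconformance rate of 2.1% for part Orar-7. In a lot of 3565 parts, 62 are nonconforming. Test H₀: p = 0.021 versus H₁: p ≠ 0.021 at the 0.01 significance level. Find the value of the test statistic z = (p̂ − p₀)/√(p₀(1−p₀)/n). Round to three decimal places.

p̂ = 62/3565 ≈ 0.017391.
SE = √(p₀(1−p₀)/n) = √(0.020559/3565) = 0.002401.
z = (0.017391 − 0.021)/0.002401 = -0.003609/0.002401 = -1.503.
Two-sided p-value ≈ 2·Φ(−1.503) = 0.1329; since p > α = 0.01, fail to reject H₀.

z = -1.503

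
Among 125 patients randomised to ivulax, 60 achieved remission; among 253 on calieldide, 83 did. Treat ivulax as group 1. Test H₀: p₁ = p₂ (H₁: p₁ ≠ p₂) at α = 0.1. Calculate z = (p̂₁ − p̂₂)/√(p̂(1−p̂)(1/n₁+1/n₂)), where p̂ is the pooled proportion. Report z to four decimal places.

p̂₁ = 60/125 ≈ 0.4800000, p̂₂ = 83/253 ≈ 0.3280632.
Pooled p̂ = (60+83)/(125+253) = 143/378 = 0.3783069.
SE = √(p̂(1−p̂)(1/n₁+1/n₂)) = √(0.3783069·0.6216931·0.0119526) = √(0.00281113) = 0.0530201.
z = (0.4800000 − 0.3280632)/0.0530201 = 0.1519368/0.0530201 = 2.8656.
p-value = 2·P(Z > 2.866) ≈ 0.0042. With α = 0.1, reject H₀.

z = 2.8656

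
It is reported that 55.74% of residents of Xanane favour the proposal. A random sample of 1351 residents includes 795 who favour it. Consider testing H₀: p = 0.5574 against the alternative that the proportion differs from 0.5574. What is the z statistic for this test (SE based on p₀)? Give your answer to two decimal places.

z = 2.30

p̂ = 795/1351 ≈ 0.5885.
Standard error under H₀: √(0.5574×0.4426/1351) = 0.0135.
z = (0.5885 − 0.5574)/0.0135 = 0.0311/0.0135 = 2.30.
Two-sided p-value ≈ 2·Φ(−2.298) = 0.0216.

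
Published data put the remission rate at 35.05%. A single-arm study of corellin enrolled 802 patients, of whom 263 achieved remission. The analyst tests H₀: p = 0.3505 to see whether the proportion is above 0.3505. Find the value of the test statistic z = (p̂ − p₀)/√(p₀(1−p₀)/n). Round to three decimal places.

z = -1.340

p̂ = 263/802 = 0.327930.
Under H₀, SE = √(0.3505·0.6495/802) = √(0.000283853) = 0.016848.
z = (0.327930 − 0.3505)/0.016848 = -0.022570/0.016848 = -1.340.
p-value = P(Z > -1.340) ≈ 0.9098.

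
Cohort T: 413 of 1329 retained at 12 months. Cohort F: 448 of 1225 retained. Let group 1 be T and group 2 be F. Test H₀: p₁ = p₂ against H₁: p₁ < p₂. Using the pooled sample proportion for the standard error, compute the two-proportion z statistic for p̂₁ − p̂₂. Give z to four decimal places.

z = -2.9350

p̂₁ = 413/1329 = 0.3107600, p̂₂ = 448/1225 = 0.3657143.
Pooled p̂ = (413+448)/(1329+1225) = 861/2554 = 0.3371182.
SE = √(p̂(1−p̂)(1/n₁+1/n₂)) = √(0.3371182·0.6628818·0.00156877) = √(0.000350573) = 0.0187236.
z = (0.3107600 − 0.3657143)/0.0187236 = -0.0549543/0.0187236 = -2.9350.
p-value = P(Z < -2.935) ≈ 0.0017.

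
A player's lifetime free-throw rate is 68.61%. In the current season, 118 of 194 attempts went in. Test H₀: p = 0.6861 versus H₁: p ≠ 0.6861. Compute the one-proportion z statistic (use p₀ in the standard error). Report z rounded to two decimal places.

z = -2.34

p̂ = 118/194 = 0.6082.
SE = √(p₀(1−p₀)/n) = √(0.21537/194) = 0.0333.
z = (0.6082 − 0.6861)/0.0333 = -0.0779/0.0333 = -2.34.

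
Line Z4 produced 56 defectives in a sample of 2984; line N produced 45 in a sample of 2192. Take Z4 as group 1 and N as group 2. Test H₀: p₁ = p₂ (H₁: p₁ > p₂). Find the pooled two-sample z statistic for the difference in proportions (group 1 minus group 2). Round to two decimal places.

z = -0.45

p̂₁ = 56/2984 ≈ 0.01877, p̂₂ = 45/2192 ≈ 0.02053.
Pooled p̂ = (56+45)/(2984+2192) = 101/5176 = 0.01951.
SE = √(p̂(1−p̂)(1/n₁+1/n₂)) = √(0.01951·0.98049·0.000791325) = √(1.51399e-05) = 0.00389.
z = (0.01877 − 0.02053)/0.00389 = -0.00176/0.00389 = -0.45.
p-value = P(Z > -0.453) ≈ 0.6747.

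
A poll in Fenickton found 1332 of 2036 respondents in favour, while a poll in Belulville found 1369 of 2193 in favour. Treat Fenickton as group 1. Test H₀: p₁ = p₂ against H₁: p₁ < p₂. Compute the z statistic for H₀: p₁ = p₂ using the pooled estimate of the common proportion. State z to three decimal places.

p̂₁ = 1332/2036 = 0.65422, p̂₂ = 1369/2193 = 0.62426.
Pooled p̂ = (1332+1369)/(2036+2193) = 2701/4229 = 0.63869.
SE = √(0.230766 × 0.000947155) = 0.01478.
z = (0.65422 − 0.62426)/0.01478 = 0.02996/0.01478 = 2.027.

z = 2.027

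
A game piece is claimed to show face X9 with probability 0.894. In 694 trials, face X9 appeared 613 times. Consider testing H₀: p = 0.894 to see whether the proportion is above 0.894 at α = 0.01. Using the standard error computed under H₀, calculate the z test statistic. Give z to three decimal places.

z = -0.917

p̂ = 613/694 = 0.883285.
SE = √(p₀(1−p₀)/n) = √(0.094764/694) = 0.011685.
z = (0.883285 − 0.894)/0.011685 = -0.010715/0.011685 = -0.917.
p-value = P(Z > -0.917) ≈ 0.8204. With α = 0.01, fail to reject H₀.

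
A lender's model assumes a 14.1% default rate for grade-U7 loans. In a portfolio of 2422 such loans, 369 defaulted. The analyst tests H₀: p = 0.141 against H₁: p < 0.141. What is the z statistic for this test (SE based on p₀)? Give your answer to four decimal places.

z = 1.6055

p̂ = 369/2422 ≈ 0.1523534.
SE = √(p₀(1−p₀)/n) = √(0.12112/2422) = 0.0070716.
z = (0.1523534 − 0.141)/0.0070716 = 0.0113534/0.0070716 = 1.6055.
p-value = P(Z < 1.605) ≈ 0.9458.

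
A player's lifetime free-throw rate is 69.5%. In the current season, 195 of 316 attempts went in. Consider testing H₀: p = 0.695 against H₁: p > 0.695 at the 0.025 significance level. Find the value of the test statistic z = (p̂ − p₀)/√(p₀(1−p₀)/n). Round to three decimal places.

z = -3.008

p̂ = 195/316 ≈ 0.61709.
Standard error under H₀: √(0.695×0.305/316) = 0.02590.
z = (0.61709 − 0.695)/0.02590 = -0.07791/0.02590 = -3.008.
p-value = P(Z > -3.008) ≈ 0.9987; since p > α = 0.025, fail to reject H₀.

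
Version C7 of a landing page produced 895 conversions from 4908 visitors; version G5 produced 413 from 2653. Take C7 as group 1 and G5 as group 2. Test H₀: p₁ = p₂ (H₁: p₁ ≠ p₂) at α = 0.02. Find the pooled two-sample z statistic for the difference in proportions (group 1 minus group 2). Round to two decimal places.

z = 2.93

p̂₁ = 895/4908 ≈ 0.1824, p̂₂ = 413/2653 ≈ 0.1557.
Pooled p̂ = (895+413)/(4908+2653) = 1308/7561 = 0.1730.
SE = √(p̂(1−p̂)(1/n₁+1/n₂)) = √(0.1730·0.8270·0.000580681) = √(8.30759e-05) = 0.0091.
z = (0.1824 − 0.1557)/0.0091 = 0.0267/0.0091 = 2.93.
Two-sided p-value ≈ 2·Φ(−2.927) = 0.0034, so at α = 0.02 we reject H₀.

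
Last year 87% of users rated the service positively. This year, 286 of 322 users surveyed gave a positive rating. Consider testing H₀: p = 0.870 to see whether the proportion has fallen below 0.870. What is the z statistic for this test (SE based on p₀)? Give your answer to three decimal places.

z = 0.971

p̂ = 286/322 ≈ 0.88820.
Under H₀, SE = √(0.87·0.13/322) = √(0.000351242) = 0.01874.
z = (0.88820 − 0.87)/0.01874 = 0.01820/0.01874 = 0.971.
p-value = P(Z < 0.971) ≈ 0.8342.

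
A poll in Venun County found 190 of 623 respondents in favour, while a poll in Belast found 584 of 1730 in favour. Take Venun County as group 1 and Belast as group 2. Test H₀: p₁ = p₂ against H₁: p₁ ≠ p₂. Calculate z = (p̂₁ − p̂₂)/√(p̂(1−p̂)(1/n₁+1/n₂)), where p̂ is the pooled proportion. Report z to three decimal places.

z = -1.485

p̂₁ = 190/623 = 0.30498, p̂₂ = 584/1730 = 0.33757.
Pooled p̂ = (190+584)/(623+1730) = 774/2353 = 0.32894.
SE = √(p̂(1−p̂)(1/n₁+1/n₂)) = √(0.32894·0.67106·0.00218317) = √(0.000481911) = 0.02195.
z = (0.30498 − 0.33757)/0.02195 = -0.03259/0.02195 = -1.485.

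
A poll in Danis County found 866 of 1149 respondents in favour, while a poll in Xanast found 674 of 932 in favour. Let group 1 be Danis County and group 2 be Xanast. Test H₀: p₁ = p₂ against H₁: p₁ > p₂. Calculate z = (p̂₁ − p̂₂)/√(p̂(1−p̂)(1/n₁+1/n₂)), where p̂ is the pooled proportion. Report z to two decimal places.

z = 1.58

p̂₁ = 866/1149 ≈ 0.7537, p̂₂ = 674/932 ≈ 0.7232.
Pooled p̂ = (866+674)/(1149+932) = 1540/2081 = 0.7400.
SE = √(0.192386 × 0.00194328) = 0.0193.
z = (0.7537 − 0.7232)/0.0193 = 0.0305/0.0193 = 1.58.
p-value = P(Z > 1.579) ≈ 0.0572.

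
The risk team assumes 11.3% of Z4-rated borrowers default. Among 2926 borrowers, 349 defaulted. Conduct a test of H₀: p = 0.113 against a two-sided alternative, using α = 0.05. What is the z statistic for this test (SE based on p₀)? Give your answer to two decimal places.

z = 1.07

p̂ = 349/2926 ≈ 0.1193.
Under H₀, SE = √(0.113·0.887/2926) = √(3.42553e-05) = 0.0059.
z = (0.1193 − 0.113)/0.0059 = 0.0063/0.0059 = 1.07.
p-value = 2·P(Z > 1.072) ≈ 0.2836, so at α = 0.05 we fail to reject H₀.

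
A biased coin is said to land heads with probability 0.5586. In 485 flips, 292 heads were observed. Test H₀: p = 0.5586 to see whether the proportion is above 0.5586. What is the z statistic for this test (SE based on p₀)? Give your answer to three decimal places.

p̂ = 292/485 ≈ 0.602062.
SE = √(p₀(1−p₀)/n) = √(0.24657/485) = 0.022547.
z = (0.602062 − 0.5586)/0.022547 = 0.043462/0.022547 = 1.928.
p-value = P(Z > 1.928) ≈ 0.0270.

z = 1.928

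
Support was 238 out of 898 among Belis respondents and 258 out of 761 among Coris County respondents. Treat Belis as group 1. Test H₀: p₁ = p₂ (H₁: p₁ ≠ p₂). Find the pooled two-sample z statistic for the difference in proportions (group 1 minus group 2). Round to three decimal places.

p̂₁ = 238/898 = 0.26503, p̂₂ = 258/761 = 0.33903.
Pooled p̂ = (238+258)/(898+761) = 496/1659 = 0.29898.
SE = √(0.209589 × 0.00242765) = 0.02256.
z = (0.26503 − 0.33903)/0.02256 = -0.07400/0.02256 = -3.280.

z = -3.280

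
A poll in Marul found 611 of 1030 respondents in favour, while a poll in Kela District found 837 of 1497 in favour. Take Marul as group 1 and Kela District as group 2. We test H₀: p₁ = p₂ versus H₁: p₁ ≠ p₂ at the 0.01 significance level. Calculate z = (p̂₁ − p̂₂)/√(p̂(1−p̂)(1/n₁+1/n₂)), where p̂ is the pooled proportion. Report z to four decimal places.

z = 1.7022

p̂₁ = 611/1030 = 0.593204, p̂₂ = 837/1497 = 0.559118.
Pooled p̂ = (611+837)/(1030+1497) = 1448/2527 = 0.573011.
SE = √(p̂(1−p̂)(1/n₁+1/n₂)) = √(0.573011·0.426989·0.00163888) = √(0.000400983) = 0.020025.
z = (0.593204 − 0.559118)/0.020025 = 0.034086/0.020025 = 1.7022.
p-value = 2·P(Z > 1.702) ≈ 0.0887. With α = 0.01, fail to reject H₀.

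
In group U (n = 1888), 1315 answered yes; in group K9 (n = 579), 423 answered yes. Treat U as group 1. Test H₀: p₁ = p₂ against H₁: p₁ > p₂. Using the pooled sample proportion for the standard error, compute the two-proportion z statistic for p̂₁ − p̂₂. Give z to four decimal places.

z = -1.5716

p̂₁ = 1315/1888 = 0.6965042, p̂₂ = 423/579 = 0.7305699.
Pooled p̂ = (1315+423)/(1888+579) = 1738/2467 = 0.7044994.
SE = √(p̂(1−p̂)(1/n₁+1/n₂)) = √(0.7044994·0.2955006·0.00225678) = √(0.000469816) = 0.0216752.
z = (0.6965042 − 0.7305699)/0.0216752 = -0.0340657/0.0216752 = -1.5716.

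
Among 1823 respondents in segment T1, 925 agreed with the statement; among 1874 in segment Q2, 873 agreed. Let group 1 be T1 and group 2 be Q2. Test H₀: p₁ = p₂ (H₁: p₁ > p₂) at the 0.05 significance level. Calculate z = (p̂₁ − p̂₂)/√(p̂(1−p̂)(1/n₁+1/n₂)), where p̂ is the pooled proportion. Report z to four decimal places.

p̂₁ = 925/1823 ≈ 0.507405, p̂₂ = 873/1874 ≈ 0.465848.
Pooled p̂ = (925+873)/(1823+1874) = 1798/3697 = 0.486340.
SE = √(0.249813 × 0.00108216) = 0.016442.
z = (0.507405 − 0.465848)/0.016442 = 0.041557/0.016442 = 2.5275.
p-value = P(Z > 2.527) ≈ 0.0057. With α = 0.05, reject H₀.

z = 2.5275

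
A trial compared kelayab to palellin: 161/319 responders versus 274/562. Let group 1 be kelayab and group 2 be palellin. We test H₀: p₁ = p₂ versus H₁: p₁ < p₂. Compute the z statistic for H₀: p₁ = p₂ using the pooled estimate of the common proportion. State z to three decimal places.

p̂₁ = 161/319 ≈ 0.50470, p̂₂ = 274/562 ≈ 0.48754.
Pooled p̂ = (161+274)/(319+562) = 435/881 = 0.49376.
SE = √(p̂(1−p̂)(1/n₁+1/n₂)) = √(0.49376·0.50624·0.00491416) = √(0.00122835) = 0.03505.
z = (0.50470 − 0.48754)/0.03505 = 0.01716/0.03505 = 0.490.
p-value = P(Z < 0.490) ≈ 0.6878.

z = 0.490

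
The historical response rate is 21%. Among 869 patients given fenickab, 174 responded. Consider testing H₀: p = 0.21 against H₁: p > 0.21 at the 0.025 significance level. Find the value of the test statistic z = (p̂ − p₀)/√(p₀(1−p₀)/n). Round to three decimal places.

z = -0.707

p̂ = 174/869 ≈ 0.20023.
SE = √(p₀(1−p₀)/n) = √(0.1659/869) = 0.01382.
z = (0.20023 − 0.21)/0.01382 = -0.00977/0.01382 = -0.707.
p-value = P(Z > -0.707) ≈ 0.7602, so at α = 0.025 we fail to reject H₀.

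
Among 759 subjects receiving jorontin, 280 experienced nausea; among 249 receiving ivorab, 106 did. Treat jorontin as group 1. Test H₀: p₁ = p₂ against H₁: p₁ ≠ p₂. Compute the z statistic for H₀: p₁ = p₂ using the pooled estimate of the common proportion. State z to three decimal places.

z = -1.600

p̂₁ = 280/759 ≈ 0.36891, p̂₂ = 106/249 ≈ 0.42570.
Pooled p̂ = (280+106)/(759+249) = 386/1008 = 0.38294.
SE = √(0.236296 × 0.00533359) = 0.03550.
z = (0.36891 − 0.42570)/0.03550 = -0.05679/0.03550 = -1.600.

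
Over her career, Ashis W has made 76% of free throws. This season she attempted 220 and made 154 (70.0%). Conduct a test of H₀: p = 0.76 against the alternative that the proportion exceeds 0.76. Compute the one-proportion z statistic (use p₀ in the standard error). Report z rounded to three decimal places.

z = -2.084

p̂ = 154/220 = 0.70000.
Under H₀, SE = √(0.76·0.24/220) = √(0.000829091) = 0.02879.
z = (0.70000 − 0.76)/0.02879 = -0.06000/0.02879 = -2.084.
p-value = P(Z > -2.084) ≈ 0.9814.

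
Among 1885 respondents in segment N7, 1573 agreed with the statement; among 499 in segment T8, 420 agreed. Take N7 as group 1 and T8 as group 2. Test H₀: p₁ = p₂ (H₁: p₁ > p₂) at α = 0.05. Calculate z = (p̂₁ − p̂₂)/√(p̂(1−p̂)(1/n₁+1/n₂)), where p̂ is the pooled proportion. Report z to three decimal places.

p̂₁ = 1573/1885 ≈ 0.83448, p̂₂ = 420/499 ≈ 0.84168.
Pooled p̂ = (1573+420)/(1885+499) = 1993/2384 = 0.83599.
SE = √(0.137111 × 0.00253451) = 0.01864.
z = (0.83448 − 0.84168)/0.01864 = -0.00720/0.01864 = -0.386.
p-value = P(Z > -0.386) ≈ 0.6504, so at α = 0.05 we fail to reject H₀.

z = -0.386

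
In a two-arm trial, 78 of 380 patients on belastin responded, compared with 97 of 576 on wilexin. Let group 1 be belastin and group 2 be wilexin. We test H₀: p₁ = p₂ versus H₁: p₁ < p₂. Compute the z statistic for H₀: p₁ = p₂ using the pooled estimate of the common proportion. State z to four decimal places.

z = 1.4423

p̂₁ = 78/380 ≈ 0.205263, p̂₂ = 97/576 ≈ 0.168403.
Pooled p̂ = (78+97)/(380+576) = 175/956 = 0.183054.
SE = √(0.149545 × 0.00436769) = 0.025557.
z = (0.205263 − 0.168403)/0.025557 = 0.036860/0.025557 = 1.4423.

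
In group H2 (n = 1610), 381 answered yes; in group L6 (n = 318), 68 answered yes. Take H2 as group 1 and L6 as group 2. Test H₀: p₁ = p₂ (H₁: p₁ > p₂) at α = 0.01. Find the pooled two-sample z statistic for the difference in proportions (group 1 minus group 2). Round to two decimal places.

z = 0.88

p̂₁ = 381/1610 ≈ 0.2366, p̂₂ = 68/318 ≈ 0.2138.
Pooled p̂ = (381+68)/(1610+318) = 449/1928 = 0.2329.
SE = √(0.178649 × 0.00376577) = 0.0259.
z = (0.2366 − 0.2138)/0.0259 = 0.0228/0.0259 = 0.88.
p-value = P(Z > 0.879) ≈ 0.1896, so at α = 0.01 we fail to reject H₀.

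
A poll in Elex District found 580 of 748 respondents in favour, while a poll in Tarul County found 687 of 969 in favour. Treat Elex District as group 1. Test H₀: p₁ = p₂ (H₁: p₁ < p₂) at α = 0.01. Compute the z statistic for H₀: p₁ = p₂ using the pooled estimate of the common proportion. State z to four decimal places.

p̂₁ = 580/748 ≈ 0.775401, p̂₂ = 687/969 ≈ 0.708978.
Pooled p̂ = (580+687)/(748+969) = 1267/1717 = 0.737915.
SE = √(0.193396 × 0.00236889) = 0.021404.
z = (0.775401 − 0.708978)/0.021404 = 0.066423/0.021404 = 3.1033.
p-value = P(Z < 3.103) ≈ 0.9990, so at α = 0.01 we fail to reject H₀.

z = 3.1033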